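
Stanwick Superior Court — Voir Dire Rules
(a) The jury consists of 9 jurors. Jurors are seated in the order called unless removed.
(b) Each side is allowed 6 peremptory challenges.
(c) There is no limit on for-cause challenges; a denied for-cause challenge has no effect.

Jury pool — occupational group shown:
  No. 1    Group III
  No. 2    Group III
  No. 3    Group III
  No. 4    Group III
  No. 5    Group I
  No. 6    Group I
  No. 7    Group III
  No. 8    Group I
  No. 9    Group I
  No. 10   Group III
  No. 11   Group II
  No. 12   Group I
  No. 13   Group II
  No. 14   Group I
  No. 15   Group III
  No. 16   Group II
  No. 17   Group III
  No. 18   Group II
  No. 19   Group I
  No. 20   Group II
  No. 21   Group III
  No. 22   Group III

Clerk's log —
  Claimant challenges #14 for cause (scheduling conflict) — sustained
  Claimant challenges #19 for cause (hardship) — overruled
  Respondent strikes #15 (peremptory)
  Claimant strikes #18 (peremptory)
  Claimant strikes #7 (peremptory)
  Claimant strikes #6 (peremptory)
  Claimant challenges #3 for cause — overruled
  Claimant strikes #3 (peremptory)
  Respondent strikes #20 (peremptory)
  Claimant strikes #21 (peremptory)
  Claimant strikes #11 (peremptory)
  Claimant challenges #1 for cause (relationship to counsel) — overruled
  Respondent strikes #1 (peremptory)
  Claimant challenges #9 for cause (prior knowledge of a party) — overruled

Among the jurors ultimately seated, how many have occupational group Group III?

Removed: #1, #3, #6, #7, #11, #14, #15, #18, #20, #21.
Seated jurors 1–9: #2, #4, #5, #8, #9, #10, #12, #13, #16.
Of those, in Group III: #2, #4, #10 → 3.

3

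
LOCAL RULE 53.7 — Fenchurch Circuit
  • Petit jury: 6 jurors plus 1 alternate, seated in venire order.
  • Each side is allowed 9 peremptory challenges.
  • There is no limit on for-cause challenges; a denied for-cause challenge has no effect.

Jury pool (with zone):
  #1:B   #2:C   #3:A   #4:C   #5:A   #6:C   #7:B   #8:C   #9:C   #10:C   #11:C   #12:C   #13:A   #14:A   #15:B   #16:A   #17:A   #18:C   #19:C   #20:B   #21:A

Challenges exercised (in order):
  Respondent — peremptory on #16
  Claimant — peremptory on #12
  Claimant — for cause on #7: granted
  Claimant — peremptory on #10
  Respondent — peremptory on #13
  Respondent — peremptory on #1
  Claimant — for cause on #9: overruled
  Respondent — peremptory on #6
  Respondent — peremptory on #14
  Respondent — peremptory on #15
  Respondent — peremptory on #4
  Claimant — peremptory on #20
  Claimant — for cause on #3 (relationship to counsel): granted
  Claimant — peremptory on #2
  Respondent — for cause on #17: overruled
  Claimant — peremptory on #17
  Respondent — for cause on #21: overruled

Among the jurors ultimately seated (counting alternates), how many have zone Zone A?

2

Removed: #1, #2, #3, #4, #6, #7, #10, #12, #13, #14, #15, #16, #17, #20.
Seated (7 incl. alternates): #5, #8, #9, #11, #18, #19, #21.
Of those, in Zone A: #5, #21 → 2.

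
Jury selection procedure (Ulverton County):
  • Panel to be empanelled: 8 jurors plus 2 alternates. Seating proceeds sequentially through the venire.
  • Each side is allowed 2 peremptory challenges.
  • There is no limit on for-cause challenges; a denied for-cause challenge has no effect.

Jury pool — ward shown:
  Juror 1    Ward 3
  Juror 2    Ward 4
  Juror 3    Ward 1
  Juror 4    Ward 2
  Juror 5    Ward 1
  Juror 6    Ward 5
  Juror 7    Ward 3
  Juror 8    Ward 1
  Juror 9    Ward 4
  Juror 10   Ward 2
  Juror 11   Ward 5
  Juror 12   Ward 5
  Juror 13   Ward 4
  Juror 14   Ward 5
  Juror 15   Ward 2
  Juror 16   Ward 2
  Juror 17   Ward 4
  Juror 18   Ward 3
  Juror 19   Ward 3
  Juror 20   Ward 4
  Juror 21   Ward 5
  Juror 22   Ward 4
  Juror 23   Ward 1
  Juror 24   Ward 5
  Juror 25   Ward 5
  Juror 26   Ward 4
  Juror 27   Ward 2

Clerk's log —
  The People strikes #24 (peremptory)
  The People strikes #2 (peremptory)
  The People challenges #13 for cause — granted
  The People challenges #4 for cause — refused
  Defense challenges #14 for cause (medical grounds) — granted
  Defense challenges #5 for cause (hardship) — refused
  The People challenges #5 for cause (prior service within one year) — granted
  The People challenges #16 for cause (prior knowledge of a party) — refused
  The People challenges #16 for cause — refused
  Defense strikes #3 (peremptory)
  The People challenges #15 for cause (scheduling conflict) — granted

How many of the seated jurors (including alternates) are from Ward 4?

1

Removed: #2, #3, #5, #13, #14, #15, #24.
Seated (10 incl. alternates): #1, #4, #6, #7, #8, #9, #10, #11, #12, #16.
Of those, in Ward 4: #9 → 1.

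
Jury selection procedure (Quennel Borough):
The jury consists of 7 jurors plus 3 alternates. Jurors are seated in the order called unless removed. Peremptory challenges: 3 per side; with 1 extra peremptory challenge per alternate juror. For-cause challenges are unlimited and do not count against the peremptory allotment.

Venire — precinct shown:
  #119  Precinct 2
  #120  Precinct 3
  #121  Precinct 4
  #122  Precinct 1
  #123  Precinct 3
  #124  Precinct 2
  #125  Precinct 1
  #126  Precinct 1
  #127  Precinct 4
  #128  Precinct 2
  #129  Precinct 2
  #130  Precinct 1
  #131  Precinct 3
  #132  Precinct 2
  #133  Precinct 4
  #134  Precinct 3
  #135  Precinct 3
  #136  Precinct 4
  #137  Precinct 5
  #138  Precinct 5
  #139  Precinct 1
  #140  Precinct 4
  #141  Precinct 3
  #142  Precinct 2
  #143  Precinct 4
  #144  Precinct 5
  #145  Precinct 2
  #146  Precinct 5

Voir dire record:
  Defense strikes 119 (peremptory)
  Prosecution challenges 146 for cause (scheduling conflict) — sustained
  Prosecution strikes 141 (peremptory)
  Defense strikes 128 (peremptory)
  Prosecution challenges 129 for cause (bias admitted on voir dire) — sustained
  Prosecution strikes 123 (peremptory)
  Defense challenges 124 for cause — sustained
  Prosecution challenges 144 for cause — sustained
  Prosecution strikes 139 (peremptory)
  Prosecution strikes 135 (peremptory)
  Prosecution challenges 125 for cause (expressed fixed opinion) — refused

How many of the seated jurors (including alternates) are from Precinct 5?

Removed: #119, #123, #124, #128, #129, #135, #139, #141, #144, #146.
Seated (10 incl. alternates): #120, #121, #122, #125, #126, #127, #130, #131, #132, #133.
None of those are in Precinct 5 → 0.

0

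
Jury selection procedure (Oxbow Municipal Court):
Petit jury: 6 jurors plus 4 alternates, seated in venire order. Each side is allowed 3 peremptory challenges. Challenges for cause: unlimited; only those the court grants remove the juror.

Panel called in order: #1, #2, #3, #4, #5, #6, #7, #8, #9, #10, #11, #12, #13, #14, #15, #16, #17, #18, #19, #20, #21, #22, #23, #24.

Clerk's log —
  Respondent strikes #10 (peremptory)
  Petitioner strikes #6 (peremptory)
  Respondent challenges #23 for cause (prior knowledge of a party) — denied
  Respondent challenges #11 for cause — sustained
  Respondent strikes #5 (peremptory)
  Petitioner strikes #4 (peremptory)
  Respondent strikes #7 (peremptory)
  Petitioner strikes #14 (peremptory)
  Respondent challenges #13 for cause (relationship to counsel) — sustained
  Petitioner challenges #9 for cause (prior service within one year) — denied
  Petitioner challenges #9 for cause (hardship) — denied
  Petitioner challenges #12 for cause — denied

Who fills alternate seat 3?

Removed: #4, #5, #6, #7, #10, #11, #13, #14. (#9, #12, #23 stay — for-cause denied.)
Filling seats in venire order through position 9: #1, #2, #3, #8, #9, #12, #15, #16, #17.
So alternate 3 is #17.

17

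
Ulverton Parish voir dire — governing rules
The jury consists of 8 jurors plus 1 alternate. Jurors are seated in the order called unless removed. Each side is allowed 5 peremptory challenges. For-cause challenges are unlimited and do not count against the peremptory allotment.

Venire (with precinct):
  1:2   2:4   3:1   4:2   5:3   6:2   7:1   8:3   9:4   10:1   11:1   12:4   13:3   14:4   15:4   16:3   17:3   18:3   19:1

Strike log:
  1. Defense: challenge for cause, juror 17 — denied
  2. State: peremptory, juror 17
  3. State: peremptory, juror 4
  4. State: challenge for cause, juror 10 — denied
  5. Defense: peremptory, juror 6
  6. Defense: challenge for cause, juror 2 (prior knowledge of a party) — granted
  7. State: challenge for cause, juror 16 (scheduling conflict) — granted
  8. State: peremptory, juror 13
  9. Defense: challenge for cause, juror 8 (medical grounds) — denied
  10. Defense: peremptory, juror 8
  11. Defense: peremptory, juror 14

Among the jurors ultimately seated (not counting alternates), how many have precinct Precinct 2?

1

Removed: #2, #4, #6, #8, #13, #14, #16, #17.
Seated jurors 1–8: #1, #3, #5, #7, #9, #10, #11, #12 (alternates #15 not counted).
Of those, in Precinct 2: #1 → 1.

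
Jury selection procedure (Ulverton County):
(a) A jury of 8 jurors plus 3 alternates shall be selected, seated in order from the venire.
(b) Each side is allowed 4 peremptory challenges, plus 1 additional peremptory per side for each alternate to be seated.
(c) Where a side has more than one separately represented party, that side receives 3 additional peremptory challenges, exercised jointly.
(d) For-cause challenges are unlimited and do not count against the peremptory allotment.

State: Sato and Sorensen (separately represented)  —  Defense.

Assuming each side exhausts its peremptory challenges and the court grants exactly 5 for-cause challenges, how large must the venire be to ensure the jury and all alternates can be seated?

Seats to fill: 8 + 3 alternates = 11.
Peremptories — State: 4 + 1×3 + 3 = 10; Defense: 4 + 1×3 = 7; total 17.
For-cause removals: 5.
Minimum venire: 11 + 17 + 5 = 33.

33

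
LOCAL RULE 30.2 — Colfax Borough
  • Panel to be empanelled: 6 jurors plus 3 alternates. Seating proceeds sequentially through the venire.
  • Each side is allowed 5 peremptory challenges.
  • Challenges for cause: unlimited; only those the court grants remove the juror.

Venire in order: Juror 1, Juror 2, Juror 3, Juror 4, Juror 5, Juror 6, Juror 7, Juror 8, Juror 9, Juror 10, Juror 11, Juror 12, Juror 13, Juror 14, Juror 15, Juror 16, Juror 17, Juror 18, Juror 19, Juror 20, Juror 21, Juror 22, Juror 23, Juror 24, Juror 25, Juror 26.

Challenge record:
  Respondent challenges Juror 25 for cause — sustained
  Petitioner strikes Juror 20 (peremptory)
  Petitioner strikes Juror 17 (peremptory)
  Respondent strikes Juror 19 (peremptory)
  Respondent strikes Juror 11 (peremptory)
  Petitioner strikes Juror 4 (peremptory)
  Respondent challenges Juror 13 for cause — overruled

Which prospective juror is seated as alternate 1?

8

Removed: #4, #11, #17, #19, #20, #25. (#13 stays — for-cause denied.)
Filling seats in venire order through position 7: #1, #2, #3, #5, #6, #7, #8.
So alternate 1 is #8.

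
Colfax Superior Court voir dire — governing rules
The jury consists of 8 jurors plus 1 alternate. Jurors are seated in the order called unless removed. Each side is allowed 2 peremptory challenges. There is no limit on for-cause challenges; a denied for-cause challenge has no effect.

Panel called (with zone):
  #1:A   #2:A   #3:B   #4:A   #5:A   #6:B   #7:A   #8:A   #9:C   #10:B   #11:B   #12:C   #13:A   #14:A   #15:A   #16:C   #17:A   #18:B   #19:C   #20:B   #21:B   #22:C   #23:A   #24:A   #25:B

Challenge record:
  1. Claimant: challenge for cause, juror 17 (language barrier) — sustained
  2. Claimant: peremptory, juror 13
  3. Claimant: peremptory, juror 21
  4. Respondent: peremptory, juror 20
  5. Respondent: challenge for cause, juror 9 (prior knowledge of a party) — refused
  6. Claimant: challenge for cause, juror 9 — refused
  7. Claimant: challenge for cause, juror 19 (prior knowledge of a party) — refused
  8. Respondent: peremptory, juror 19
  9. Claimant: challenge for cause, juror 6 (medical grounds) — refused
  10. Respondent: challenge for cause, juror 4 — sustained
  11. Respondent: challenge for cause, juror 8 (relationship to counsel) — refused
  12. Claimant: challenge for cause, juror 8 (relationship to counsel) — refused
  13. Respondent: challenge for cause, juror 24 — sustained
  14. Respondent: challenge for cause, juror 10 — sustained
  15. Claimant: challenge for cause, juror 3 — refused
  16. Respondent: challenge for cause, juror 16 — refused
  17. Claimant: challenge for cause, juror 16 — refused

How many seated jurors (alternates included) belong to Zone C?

Removed: #4, #10, #13, #17, #19, #20, #21, #24.
Seated (9 incl. alternates): #1, #2, #3, #5, #6, #7, #8, #9, #11.
Of those, in Zone C: #9 → 1.

1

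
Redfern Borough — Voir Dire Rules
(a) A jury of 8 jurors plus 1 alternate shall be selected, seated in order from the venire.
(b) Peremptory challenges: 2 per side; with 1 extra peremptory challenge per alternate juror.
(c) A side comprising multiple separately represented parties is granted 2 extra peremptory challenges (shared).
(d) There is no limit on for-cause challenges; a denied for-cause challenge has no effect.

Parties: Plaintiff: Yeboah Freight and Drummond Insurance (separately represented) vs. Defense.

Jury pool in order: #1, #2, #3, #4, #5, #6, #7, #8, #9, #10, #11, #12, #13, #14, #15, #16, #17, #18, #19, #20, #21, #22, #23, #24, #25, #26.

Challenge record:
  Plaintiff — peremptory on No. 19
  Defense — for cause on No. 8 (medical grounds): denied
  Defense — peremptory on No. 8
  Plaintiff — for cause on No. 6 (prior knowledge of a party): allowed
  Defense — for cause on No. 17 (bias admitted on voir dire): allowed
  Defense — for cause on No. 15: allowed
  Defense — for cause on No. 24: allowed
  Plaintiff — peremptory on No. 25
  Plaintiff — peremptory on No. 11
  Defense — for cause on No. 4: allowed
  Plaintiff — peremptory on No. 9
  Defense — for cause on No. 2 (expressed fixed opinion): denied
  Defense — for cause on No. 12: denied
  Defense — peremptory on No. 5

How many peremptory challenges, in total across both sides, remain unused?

Plaintiff allotment: 2 base + 1 × 1 alternate + 2 multi-party = 5. Defense allotment: 2 base + 1 × 1 alternate = 3.
Plaintiff peremptories used: #19, #25, #11, #9 — 4 (the for-cause on #6 doesn't count).
Defense peremptories used: #8, #5 — 2 (for-cause on #8, #17, #15, #24, #4, #2, #12 don't count).
Remaining: (5 − 4) + (3 − 2) = 2.

2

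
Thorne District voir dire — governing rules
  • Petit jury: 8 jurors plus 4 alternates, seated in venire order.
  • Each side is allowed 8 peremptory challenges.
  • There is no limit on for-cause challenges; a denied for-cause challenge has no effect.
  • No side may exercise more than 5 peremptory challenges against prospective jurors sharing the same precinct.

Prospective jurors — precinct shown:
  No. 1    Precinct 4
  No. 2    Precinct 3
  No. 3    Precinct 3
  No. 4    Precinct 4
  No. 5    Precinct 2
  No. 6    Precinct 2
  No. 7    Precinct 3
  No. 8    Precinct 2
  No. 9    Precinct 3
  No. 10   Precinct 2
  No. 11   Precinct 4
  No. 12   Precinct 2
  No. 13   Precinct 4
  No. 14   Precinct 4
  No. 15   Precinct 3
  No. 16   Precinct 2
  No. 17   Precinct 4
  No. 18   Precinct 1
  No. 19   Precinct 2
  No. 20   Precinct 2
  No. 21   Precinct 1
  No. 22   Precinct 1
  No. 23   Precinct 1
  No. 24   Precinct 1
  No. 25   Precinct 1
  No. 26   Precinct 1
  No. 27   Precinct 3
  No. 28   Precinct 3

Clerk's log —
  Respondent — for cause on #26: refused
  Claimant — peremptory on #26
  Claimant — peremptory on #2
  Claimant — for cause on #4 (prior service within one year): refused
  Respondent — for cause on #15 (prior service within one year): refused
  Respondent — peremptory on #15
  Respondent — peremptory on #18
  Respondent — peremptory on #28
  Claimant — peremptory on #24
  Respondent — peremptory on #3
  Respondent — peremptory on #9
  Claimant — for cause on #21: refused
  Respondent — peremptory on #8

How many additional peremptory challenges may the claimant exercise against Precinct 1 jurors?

3

Claimant peremptories so far: #26, #2, #24 — 3 of 8 used, 5 left overall.
Against Precinct 1: #26, #24 — 2 used; per-precinct cap 5 leaves 3.
Binding limit: min(5, 3) = 3.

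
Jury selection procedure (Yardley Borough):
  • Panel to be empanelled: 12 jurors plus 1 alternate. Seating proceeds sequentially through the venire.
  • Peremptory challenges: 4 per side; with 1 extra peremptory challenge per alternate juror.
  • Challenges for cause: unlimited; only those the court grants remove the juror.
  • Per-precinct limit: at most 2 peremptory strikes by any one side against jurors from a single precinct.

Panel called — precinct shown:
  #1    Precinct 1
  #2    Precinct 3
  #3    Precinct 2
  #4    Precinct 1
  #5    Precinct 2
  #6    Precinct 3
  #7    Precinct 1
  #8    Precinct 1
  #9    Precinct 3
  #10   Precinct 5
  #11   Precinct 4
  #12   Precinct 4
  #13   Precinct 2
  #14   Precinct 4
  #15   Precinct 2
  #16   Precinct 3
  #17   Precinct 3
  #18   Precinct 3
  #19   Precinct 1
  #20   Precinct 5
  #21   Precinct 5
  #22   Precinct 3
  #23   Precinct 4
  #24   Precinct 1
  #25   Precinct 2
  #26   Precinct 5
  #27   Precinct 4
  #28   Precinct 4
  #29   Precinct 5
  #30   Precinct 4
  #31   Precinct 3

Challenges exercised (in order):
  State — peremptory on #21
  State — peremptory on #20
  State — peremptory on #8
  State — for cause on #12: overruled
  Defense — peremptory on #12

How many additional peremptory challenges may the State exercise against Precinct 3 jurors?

State peremptories so far: #21, #20, #8 — 3 of 5 used, 2 left overall.
Against Precinct 3: none yet — per-precinct cap 2 leaves 2.
Binding limit: min(2, 2) = 2.

2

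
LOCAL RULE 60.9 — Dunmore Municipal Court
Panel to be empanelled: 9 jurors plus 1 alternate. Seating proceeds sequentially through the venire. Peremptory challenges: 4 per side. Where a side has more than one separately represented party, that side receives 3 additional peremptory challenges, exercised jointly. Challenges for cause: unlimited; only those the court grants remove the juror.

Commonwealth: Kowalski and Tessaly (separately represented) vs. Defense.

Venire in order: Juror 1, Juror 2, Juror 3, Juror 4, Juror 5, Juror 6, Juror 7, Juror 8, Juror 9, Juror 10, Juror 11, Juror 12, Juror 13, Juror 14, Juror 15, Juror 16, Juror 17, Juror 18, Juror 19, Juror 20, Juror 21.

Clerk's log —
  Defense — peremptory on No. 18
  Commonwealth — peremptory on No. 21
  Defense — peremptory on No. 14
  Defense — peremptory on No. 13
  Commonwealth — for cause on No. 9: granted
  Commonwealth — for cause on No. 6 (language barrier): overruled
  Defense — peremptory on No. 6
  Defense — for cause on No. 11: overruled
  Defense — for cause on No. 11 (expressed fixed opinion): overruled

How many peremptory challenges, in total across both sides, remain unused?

6

Commonwealth allotment: 4 base + 3 multi-party = 7. Defense allotment: 4.
Commonwealth peremptories used: #21 — 1 (for-cause on #9, #6 don't count).
Defense peremptories used: #18, #14, #13, #6 — 4 (for-cause on #11, #11 don't count).
Remaining: (7 − 1) + (4 − 4) = 6.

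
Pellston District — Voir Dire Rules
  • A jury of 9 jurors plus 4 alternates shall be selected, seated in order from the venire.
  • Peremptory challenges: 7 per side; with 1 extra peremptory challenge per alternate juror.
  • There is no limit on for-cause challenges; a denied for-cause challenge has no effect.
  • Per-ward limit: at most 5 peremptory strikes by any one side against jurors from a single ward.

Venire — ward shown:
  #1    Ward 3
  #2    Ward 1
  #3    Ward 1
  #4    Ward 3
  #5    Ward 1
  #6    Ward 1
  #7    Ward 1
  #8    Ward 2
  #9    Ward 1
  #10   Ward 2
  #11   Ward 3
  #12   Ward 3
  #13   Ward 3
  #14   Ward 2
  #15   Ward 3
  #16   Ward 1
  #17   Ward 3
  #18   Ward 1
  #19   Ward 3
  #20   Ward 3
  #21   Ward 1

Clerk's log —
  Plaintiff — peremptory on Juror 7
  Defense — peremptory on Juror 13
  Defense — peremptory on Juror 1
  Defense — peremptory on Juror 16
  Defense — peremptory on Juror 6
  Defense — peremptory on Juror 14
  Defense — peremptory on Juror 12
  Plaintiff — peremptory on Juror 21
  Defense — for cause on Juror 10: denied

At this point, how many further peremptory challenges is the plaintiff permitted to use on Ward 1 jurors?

3

Plaintiff peremptories so far: #7, #21 — 2 of 11 used, 9 left overall.
Against Ward 1: #7, #21 — 2 used; per-ward cap 5 leaves 3.
Binding limit: min(9, 3) = 3.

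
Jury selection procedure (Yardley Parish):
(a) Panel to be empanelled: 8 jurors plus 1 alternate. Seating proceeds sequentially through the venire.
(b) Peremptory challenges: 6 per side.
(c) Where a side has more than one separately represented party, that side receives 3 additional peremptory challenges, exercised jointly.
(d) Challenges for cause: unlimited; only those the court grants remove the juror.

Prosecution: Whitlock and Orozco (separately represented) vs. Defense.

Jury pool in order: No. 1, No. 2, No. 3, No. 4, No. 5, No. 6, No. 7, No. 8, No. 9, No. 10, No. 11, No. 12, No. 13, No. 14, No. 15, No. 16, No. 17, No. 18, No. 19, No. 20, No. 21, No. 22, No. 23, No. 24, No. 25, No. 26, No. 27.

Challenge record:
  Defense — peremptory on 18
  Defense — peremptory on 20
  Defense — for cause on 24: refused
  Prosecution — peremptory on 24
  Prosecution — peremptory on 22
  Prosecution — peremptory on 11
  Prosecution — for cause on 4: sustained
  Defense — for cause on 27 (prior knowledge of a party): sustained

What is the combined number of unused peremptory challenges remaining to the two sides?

Prosecution allotment: 6 base + 3 multi-party = 9. Defense allotment: 6.
Prosecution peremptories used: #24, #22, #11 — 3 (the for-cause on #4 doesn't count).
Defense peremptories used: #18, #20 — 2 (for-cause on #24, #27 don't count).
Remaining: (9 − 3) + (6 − 2) = 10.

10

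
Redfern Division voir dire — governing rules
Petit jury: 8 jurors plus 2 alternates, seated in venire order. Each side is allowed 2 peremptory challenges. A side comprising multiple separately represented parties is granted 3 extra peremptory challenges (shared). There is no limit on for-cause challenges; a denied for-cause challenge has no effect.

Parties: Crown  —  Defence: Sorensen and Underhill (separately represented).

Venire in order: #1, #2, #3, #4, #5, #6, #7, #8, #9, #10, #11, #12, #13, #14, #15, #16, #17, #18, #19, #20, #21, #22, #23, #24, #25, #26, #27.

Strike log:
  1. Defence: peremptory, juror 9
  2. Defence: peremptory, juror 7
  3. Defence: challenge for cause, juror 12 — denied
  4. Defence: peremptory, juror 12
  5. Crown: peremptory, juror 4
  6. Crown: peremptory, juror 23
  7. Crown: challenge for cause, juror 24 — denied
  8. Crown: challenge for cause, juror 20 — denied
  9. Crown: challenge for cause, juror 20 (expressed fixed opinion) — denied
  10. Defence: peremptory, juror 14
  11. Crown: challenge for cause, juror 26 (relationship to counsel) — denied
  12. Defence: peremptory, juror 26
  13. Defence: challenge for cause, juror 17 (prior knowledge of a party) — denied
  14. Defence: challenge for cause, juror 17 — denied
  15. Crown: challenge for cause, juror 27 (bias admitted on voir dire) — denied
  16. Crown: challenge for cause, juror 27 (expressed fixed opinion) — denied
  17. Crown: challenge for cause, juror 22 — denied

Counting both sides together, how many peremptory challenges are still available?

Crown allotment: 2. Defence allotment: 2 base + 3 multi-party = 5.
Crown peremptories used: #4, #23 — 2 (for-cause on #24, #20, #20, #26, #27, #27, #22 don't count).
Defence peremptories used: #9, #7, #12, #14, #26 — 5 (for-cause on #12, #17, #17 don't count).
Remaining: (2 − 2) + (5 − 5) = 0.

0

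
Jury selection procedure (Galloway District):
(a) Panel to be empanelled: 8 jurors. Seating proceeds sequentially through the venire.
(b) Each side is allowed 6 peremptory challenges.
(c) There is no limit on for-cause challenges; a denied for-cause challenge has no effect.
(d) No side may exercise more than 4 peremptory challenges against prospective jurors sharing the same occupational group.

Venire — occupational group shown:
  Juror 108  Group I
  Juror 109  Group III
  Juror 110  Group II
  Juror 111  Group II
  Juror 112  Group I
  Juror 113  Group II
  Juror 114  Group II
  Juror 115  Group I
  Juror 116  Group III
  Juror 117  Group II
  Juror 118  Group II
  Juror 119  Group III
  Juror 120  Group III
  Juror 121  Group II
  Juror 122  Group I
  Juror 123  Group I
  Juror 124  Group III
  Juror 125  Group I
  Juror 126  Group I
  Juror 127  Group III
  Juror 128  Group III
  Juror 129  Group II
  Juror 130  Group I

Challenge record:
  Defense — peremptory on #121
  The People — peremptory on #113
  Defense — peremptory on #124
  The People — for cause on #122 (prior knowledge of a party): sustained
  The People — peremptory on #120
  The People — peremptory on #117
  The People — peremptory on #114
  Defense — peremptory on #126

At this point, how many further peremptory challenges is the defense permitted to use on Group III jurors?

3

Defense peremptories so far: #121, #124, #126 — 3 of 6 used, 3 left overall.
Against Group III: #124 — 1 used; per-group cap 4 leaves 3.
Binding limit: min(3, 3) = 3.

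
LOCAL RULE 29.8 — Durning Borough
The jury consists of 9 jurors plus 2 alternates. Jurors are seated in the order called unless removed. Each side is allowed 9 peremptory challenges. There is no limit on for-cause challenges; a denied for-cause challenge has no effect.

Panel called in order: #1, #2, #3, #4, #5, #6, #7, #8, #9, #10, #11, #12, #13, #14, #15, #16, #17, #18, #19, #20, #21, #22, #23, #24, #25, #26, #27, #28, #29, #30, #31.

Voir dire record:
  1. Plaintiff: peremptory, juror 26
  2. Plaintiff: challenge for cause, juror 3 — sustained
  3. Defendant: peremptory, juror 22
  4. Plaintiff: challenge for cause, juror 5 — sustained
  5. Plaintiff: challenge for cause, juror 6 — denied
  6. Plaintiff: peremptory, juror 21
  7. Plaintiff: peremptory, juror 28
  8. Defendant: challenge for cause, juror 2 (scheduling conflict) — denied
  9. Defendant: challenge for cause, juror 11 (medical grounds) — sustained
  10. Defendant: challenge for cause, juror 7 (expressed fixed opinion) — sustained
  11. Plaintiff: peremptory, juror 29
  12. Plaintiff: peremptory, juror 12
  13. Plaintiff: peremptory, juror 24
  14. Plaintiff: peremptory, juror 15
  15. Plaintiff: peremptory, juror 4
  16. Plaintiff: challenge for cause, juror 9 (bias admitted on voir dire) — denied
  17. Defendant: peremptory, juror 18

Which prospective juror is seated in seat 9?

16

Removed: #3, #4, #5, #7, #11, #12, #15, #18, #21, #22, #24, #26, #28, #29. (#2, #6, #9 stay — for-cause denied.)
Filling seats in venire order through position 9: #1, #2, #6, #8, #9, #10, #13, #14, #16.
So seat 9 is #16.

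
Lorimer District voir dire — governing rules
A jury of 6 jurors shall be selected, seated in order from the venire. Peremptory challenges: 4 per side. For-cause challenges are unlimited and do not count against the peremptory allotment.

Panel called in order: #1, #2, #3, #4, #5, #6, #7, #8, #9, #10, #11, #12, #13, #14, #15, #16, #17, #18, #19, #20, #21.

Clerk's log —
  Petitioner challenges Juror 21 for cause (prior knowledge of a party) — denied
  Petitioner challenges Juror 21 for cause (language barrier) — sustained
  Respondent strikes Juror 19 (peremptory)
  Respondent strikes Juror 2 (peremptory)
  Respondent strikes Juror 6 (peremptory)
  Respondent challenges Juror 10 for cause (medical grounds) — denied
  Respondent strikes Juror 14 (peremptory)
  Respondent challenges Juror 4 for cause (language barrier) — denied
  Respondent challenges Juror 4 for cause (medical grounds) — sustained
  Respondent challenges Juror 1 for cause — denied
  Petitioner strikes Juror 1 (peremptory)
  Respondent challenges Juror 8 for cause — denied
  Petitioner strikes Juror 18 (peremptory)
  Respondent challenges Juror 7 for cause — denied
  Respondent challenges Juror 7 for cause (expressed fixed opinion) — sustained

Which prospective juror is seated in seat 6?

11

Removed: #1, #2, #4, #6, #7, #14, #18, #19, #21. (#8, #10 stay — for-cause denied.)
Seating in order: seats 1–6 → #3, #5, #8, #9, #10, #11.
So seat 6 is #11.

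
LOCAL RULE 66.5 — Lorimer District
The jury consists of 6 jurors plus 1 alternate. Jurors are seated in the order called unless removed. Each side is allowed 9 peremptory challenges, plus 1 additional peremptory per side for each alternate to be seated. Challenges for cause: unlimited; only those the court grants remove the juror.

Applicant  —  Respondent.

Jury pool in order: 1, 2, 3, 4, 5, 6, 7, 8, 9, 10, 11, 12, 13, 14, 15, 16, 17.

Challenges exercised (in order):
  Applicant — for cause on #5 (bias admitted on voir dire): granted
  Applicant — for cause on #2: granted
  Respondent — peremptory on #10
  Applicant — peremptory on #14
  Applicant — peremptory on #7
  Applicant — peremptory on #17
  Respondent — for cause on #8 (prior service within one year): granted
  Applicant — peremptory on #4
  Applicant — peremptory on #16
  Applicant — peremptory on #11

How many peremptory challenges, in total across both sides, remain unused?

13

Applicant allotment: 9 base + 1 × 1 alternate = 10. Respondent allotment: 9 base + 1 × 1 alternate = 10.
Applicant peremptories used: #14, #7, #17, #4, #16, #11 — 6 (for-cause on #5, #2 don't count).
Respondent peremptories used: #10 — 1 (the for-cause on #8 doesn't count).
Remaining: (10 − 6) + (10 − 1) = 13.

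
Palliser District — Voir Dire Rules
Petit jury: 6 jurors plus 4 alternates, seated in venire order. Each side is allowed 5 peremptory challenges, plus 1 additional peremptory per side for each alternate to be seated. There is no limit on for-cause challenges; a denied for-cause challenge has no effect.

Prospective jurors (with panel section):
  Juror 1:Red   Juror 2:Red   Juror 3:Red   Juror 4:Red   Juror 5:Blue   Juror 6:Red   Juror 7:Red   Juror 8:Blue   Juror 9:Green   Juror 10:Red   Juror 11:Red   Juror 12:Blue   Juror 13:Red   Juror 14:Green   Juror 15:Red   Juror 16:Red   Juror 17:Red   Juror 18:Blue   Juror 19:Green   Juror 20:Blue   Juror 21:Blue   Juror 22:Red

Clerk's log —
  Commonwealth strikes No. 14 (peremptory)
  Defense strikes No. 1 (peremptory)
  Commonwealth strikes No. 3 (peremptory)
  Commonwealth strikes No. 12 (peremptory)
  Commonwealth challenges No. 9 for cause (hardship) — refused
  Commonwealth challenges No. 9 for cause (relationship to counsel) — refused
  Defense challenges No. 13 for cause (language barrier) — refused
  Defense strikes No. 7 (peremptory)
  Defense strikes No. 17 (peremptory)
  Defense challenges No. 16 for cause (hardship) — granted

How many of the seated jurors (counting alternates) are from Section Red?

Removed: #1, #3, #7, #12, #14, #16, #17.
Seated (10 incl. alternates): #2, #4, #5, #6, #8, #9, #10, #11, #13, #15.
Of those, in Section Red: #2, #4, #6, #10, #11, #13, #15 → 7.

7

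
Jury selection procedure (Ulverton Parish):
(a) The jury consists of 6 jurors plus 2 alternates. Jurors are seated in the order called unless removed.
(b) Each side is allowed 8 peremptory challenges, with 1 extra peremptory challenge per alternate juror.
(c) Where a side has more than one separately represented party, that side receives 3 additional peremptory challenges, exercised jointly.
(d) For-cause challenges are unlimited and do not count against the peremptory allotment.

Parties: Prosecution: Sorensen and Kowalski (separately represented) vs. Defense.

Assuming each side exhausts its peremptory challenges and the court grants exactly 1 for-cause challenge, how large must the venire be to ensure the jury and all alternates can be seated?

Seats to fill: 6 + 2 alternates = 8.
Peremptories — Prosecution: 8 + 1×2 + 3 = 13; Defense: 8 + 1×2 = 10; total 23.
For-cause removals: 1.
Minimum venire: 8 + 23 + 1 = 32.

32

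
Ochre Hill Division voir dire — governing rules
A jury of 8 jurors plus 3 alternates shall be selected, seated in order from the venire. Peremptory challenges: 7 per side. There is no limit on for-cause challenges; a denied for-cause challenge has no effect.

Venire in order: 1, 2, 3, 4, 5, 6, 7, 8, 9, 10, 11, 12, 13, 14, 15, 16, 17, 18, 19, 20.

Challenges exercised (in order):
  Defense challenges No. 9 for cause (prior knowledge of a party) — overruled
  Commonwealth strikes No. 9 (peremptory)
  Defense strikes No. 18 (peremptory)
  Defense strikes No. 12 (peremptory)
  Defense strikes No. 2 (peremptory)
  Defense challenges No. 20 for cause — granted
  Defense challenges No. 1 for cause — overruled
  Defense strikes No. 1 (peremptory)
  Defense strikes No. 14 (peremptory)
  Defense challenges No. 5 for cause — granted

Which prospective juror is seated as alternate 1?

15

Removed: #1, #2, #5, #9, #12, #14, #18, #20.
Seating in order: seats 1–8 → #3, #4, #6, #7, #8, #10, #11, #13; alternates → #15, #16, #17.
So alternate 1 is #15.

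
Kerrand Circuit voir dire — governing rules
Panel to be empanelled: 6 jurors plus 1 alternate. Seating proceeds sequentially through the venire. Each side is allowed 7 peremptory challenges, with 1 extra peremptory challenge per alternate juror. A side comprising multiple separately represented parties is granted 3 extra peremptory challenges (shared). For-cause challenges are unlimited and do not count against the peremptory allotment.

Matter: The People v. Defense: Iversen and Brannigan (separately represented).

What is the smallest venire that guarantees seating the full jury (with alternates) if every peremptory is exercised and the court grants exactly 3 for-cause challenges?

29

Seats to fill: 6 + 1 alternates = 7.
Peremptories — The People: 7 + 1×1 = 8; Defense: 7 + 1×1 + 3 = 11; total 19.
For-cause removals: 3.
Minimum venire: 7 + 19 + 3 = 29.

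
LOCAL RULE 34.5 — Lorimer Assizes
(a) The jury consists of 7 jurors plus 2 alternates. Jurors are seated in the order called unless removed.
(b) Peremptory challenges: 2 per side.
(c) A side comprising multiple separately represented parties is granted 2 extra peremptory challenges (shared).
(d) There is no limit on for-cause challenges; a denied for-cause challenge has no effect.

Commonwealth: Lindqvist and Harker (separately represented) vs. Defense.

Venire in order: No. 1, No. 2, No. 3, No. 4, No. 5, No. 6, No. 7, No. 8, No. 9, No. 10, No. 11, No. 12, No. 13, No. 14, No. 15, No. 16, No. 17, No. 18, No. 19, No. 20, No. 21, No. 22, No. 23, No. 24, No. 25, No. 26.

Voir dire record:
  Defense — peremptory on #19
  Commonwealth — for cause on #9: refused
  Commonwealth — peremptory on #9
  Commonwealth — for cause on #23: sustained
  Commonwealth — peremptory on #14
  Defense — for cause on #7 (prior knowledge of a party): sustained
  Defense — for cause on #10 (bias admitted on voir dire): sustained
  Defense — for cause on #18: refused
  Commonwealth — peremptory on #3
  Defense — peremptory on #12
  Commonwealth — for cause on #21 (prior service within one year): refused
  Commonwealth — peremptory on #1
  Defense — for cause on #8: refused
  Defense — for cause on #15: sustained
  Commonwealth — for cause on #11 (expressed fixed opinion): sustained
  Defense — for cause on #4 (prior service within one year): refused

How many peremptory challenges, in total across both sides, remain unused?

0

Commonwealth allotment: 2 base + 2 multi-party = 4. Defense allotment: 2.
Commonwealth peremptories used: #9, #14, #3, #1 — 4 (for-cause on #9, #23, #21, #11 don't count).
Defense peremptories used: #19, #12 — 2 (for-cause on #7, #10, #18, #8, #15, #4 don't count).
Remaining: (4 − 4) + (2 − 2) = 0.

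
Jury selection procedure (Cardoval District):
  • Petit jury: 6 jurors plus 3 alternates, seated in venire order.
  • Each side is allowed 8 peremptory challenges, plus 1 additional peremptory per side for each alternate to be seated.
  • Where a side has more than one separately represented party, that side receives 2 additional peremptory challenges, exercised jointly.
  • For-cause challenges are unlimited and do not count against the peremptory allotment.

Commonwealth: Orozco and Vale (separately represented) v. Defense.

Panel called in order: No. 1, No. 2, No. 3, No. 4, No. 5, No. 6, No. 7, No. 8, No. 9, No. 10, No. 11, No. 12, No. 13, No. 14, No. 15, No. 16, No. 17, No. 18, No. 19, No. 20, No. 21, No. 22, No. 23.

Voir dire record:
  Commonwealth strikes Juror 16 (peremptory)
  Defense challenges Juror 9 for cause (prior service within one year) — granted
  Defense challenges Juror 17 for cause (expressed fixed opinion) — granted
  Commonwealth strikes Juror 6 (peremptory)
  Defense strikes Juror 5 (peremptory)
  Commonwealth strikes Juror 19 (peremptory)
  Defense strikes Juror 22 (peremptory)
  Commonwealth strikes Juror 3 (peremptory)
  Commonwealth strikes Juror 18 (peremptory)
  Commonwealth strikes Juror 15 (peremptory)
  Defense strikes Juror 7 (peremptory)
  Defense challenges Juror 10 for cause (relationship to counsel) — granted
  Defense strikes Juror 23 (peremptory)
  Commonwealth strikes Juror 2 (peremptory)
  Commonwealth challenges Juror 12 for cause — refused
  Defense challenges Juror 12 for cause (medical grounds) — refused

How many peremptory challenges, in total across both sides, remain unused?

13

Commonwealth allotment: 8 base + 1 × 3 alternates + 2 multi-party = 13. Defense allotment: 8 base + 1 × 3 alternates = 11.
Commonwealth peremptories used: #16, #6, #19, #3, #18, #15, #2 — 7 (the for-cause on #12 doesn't count).
Defense peremptories used: #5, #22, #7, #23 — 4 (for-cause on #9, #17, #10, #12 don't count).
Remaining: (13 − 7) + (11 − 4) = 13.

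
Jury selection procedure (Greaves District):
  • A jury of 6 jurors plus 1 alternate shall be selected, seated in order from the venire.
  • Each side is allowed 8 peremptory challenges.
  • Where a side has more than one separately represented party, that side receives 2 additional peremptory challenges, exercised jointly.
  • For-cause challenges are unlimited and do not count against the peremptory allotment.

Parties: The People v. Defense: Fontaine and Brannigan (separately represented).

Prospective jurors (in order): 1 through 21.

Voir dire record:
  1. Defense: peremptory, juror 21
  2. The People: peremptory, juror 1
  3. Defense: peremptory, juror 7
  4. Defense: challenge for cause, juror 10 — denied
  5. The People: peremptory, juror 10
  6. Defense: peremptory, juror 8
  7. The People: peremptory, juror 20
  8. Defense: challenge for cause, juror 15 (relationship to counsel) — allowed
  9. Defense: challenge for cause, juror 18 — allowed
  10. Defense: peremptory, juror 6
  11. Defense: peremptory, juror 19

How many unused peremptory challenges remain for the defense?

Defense allotment: 8 base + 2 multi-party = 10.
Defense peremptories used: #21, #7, #8, #6, #19 — 5 (for-cause on #10, #15, #18 don't count).
Remaining: 10 − 5 = 5.

5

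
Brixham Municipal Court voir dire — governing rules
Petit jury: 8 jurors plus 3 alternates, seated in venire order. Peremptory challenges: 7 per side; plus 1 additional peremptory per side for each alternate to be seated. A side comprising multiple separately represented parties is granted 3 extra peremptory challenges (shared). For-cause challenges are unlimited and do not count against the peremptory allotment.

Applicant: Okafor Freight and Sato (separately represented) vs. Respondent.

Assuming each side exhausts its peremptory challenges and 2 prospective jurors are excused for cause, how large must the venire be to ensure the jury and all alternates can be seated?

Seats to fill: 8 + 3 alternates = 11.
Peremptories — Applicant: 7 + 1×3 + 3 = 13; Respondent: 7 + 1×3 = 10; total 23.
For-cause removals: 2.
Minimum venire: 11 + 23 + 2 = 36.

36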